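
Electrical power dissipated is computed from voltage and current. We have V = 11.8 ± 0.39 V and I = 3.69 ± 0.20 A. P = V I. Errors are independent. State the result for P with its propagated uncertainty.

Products/powers → add relative errors in quadrature, weighted by exponent:
  (1·δV/V)² = (1×0.0331)² = 0.00109;  (1·δI/I)² = (1×0.0542)² = 0.00294
δP/P = √(0.00403) = 0.0635
P = 43.5 W, so δP = 0.0635 × 43.5 = 2.76 W.

43.5 ± 2.76 W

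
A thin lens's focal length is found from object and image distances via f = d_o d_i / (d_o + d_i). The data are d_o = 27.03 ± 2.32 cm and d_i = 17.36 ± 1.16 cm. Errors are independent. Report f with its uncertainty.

10.57 ± 0.558 cm

∂f/∂d_o = (d_i/(d_o+d_i))² = 0.153;  ∂f/∂d_i = (d_o/(d_o+d_i))² = 0.371
δf = √((∂f/∂d_o · δd_o)² + (∂f/∂d_i · δd_i)²) = √(0.126 + 0.185) = 0.558 cm
f = 10.57 cm.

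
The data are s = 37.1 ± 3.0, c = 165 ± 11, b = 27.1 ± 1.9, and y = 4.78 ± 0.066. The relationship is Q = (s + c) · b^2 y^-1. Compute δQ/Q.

Let u = s + c = 202. δu = √(δs² + δc²) = √(9.00 + 121) = 11.4, so δu/u = 0.0564.
Q is then a monomial in u, b, y:
δQ/Q = √((δu/u)² + (2·δb/b)² + (-1·δy/y)²) = √(0.00318 + 0.0197 + 0.000191) = 0.152

0.152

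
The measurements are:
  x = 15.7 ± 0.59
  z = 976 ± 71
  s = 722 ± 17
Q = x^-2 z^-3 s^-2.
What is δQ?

Relative error in a monomial: (δQ/Q)² = Σ (nᵢ · δxᵢ/xᵢ)².
  (-2·δx/x)² = (-2×0.0376)² = 0.00565;  (-3·δz/z)² = (-3×0.0727)² = 0.0476;  (-2·δs/s)² = (-2×0.0235)² = 0.00222
δQ/Q = √(0.0555) = 0.236
Q = 8.37e-18, so δQ = 0.236 × 8.37e-18 = 1.97e-18.

1.97e-18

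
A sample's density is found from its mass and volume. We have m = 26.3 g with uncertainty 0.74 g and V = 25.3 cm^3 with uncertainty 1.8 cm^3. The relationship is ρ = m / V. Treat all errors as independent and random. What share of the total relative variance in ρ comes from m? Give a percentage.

(δρ/ρ)² = (1·δm/m)² + (-1·δV/V)²
  m term: (1×0.0281)² = 0.000792
  V term: (-1×0.0711)² = 0.00506
Total = 0.00585. Share from m = 0.000792/0.00585 = 0.135.

13.5%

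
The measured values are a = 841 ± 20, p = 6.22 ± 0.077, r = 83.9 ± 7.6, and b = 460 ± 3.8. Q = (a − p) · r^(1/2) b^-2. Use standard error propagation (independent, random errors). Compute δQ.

0.00195

Let u = a − p = 835. δu = √(δa² + δp²) = √(400 + 0.00593) = 20.0, so δu/u = 0.0240.
Q is then a monomial in u, r, b:
δQ/Q = √((δu/u)² + (½·δr/r)² + (-2·δb/b)²) = √(0.000574 + 0.00205 + 0.000273) = 0.0538
Q = 0.0361, so δQ = 0.0538 × 0.0361 = 0.00195.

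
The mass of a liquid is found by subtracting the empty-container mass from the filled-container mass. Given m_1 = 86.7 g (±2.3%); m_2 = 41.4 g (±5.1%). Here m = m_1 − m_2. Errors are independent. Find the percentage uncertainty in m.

6.41%

Sums and differences: (δm)² = Σ (cᵢ δxᵢ)².
  (δm_1)² = 3.98;  (δm_2)² = 4.46
δm = √(8.43) = 2.90 g
m = 45.3 g, so δm/m = 2.90/45.3 = 0.0641.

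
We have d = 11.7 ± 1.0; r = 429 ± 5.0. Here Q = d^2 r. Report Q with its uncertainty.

Each factor contributes (exponent × relative error)² to (δQ/Q)²:
  (2·δd/d)² = (2×0.0855)² = 0.0292;  (1·δr/r)² = (1×0.0117)² = 0.000136
δQ/Q = √(0.0294) = 0.171
Q = 58700, so δQ = 0.171 × 58700 = 10100.

58700 ± 10100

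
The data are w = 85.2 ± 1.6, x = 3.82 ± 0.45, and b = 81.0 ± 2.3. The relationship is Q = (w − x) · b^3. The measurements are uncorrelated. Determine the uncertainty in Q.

Let u = w − x = 81.4. δu = √(δw² + δx²) = √(2.56 + 0.203) = 1.66, so δu/u = 0.0204.
Q is then a monomial in u, b:
δQ/Q = √((δu/u)² + (3·δb/b)²) = √(0.000417 + 0.00726) = 0.0876
Q = 4.32e+07, so δQ = 0.0876 × 4.32e+07 = 3.79e+06.

3.79e+06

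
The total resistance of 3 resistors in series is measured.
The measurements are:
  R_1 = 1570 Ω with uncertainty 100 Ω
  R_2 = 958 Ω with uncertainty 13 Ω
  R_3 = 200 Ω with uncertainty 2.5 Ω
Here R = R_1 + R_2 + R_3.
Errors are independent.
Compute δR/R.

Each term contributes (cᵢ δxᵢ)² to (δR)²:
  (δR_1)² = 10000;  (δR_2)² = 169;  (δR_3)² = 6.25
δR = √(10200) = 101 Ω
R = 2730 Ω, so δR/R = 101/2730 = 0.0370.

0.0370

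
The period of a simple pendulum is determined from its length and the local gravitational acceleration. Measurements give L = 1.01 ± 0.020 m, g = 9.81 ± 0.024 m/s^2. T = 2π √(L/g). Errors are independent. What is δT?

0.0201 s

Products/powers → add relative errors in quadrature, weighted by exponent:
  (½·δL/L)² = (0.5×0.0198)² = 9.8e-05;  (−½·δg/g)² = (-0.5×0.00245)² = 1.5e-06
δT/T = √(9.95e-05) = 0.00998
T = 2.02 s, so δT = 0.00998 × 2.02 = 0.0201 s.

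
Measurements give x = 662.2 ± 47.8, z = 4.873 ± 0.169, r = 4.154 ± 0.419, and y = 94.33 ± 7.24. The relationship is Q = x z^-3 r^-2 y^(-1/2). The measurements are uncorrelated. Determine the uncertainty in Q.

0.00824

Each factor contributes (exponent × relative error)² to (δQ/Q)²:
  (1·δx/x)² = (1×0.0722)² = 0.00521;  (-3·δz/z)² = (-3×0.0347)² = 0.0108;  (-2·δr/r)² = (-2×0.101)² = 0.0407;  (−½·δy/y)² = (-0.5×0.0768)² = 0.00147
δQ/Q = √(0.0582) = 0.241
Q = 0.03415, so δQ = 0.241 × 0.03415 = 0.00824.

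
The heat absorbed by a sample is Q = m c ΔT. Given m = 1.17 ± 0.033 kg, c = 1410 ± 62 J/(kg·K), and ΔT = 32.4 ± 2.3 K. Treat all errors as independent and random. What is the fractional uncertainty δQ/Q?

Since Q is a product/quotient, work with relative uncertainties:
  (1·δm/m)² = (1×0.0282)² = 0.000796;  (1·δc/c)² = (1×0.0440)² = 0.00193;  (1·δΔT/ΔT)² = (1×0.0710)² = 0.00504
δQ/Q = √(0.00777) = 0.0881

0.0881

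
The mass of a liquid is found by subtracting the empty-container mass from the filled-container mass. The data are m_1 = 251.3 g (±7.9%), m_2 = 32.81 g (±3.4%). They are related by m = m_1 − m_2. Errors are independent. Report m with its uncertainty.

Sums and differences: (δm)² = Σ (cᵢ δxᵢ)².
  (δm_1)² = 394;  (δm_2)² = 1.24
δm = √(395) = 19.9 g
m = 218.5 g.

218.5 ± 19.9 g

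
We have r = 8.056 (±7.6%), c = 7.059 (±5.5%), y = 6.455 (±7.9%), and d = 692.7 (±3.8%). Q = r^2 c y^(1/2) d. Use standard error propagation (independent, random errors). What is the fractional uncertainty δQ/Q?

0.171

Q is a product of powers, so relative uncertainties combine in quadrature:
  (2·δr/r)² = (2×0.0760)² = 0.0231;  (1·δc/c)² = (1×0.0550)² = 0.00302;  (½·δy/y)² = (0.5×0.0790)² = 0.00156;  (1·δd/d)² = (1×0.0380)² = 0.00144
δQ/Q = √(0.0291) = 0.171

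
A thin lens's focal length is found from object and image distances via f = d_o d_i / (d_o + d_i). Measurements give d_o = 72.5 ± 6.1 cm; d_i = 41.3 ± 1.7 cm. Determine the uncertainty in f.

∂f/∂d_o = (d_i/(d_o+d_i))² = 0.132;  ∂f/∂d_i = (d_o/(d_o+d_i))² = 0.406
δf = √((∂f/∂d_o · δd_o)² + (∂f/∂d_i · δd_i)²) = √(0.645 + 0.476) = 1.06 cm

1.06 cm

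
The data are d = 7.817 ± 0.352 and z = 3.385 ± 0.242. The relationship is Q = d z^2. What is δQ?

For a monomial Q ∝ d, z^2, fractional errors add in quadrature:
  (1·δd/d)² = (1×0.0450)² = 0.00203;  (2·δz/z)² = (2×0.0715)² = 0.0204
δQ/Q = √(0.0225) = 0.150
Q = 89.57, so δQ = 0.150 × 89.57 = 13.4.

13.4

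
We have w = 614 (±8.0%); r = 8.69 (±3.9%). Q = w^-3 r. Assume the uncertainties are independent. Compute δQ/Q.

0.243

Q is a product of powers, so relative uncertainties combine in quadrature:
  (-3·δw/w)² = (-3×0.0800)² = 0.0576;  (1·δr/r)² = (1×0.0390)² = 0.00152
δQ/Q = √(0.0591) = 0.243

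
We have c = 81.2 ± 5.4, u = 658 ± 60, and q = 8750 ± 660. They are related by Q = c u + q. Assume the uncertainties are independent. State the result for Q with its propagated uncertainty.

62200 ± 6070

Let p = c·u = 53400. δp/p = √((1·δc/c)² + (1·δu/u)²) = √(0.00442 + 0.00831) = 0.113, so δp = 6030.
Q = p + q: δQ = √(δp² + δq²) = √(3.64e+07 + 4.36e+05) = 6070
Q = 62200.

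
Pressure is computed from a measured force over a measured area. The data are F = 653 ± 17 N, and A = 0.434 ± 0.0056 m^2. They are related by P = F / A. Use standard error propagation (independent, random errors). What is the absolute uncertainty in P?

43.7 Pa

Since P is a product/quotient, work with relative uncertainties:
  (1·δF/F)² = (1×0.0260)² = 0.000678;  (-1·δA/A)² = (-1×0.0129)² = 0.000166
δP/P = √(0.000844) = 0.0291
P = 1500 Pa, so δP = 0.0291 × 1500 = 43.7 Pa.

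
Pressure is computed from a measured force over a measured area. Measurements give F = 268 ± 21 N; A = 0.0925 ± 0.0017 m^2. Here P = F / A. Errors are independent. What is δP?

Each factor contributes (exponent × relative error)² to (δP/P)²:
  (1·δF/F)² = (1×0.0784)² = 0.00614;  (-1·δA/A)² = (-1×0.0184)² = 0.000338
δP/P = √(0.00648) = 0.0805
P = 2900 Pa, so δP = 0.0805 × 2900 = 233 Pa.

233 Pa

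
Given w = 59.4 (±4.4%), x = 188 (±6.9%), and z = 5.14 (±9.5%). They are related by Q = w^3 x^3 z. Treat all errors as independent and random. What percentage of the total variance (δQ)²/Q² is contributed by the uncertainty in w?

(δQ/Q)² = (3·δw/w)² + (3·δx/x)² + (1·δz/z)²
  w term: (3×0.0440)² = 0.0174
  x term: (3×0.0690)² = 0.0428
  z term: (1×0.0950)² = 0.00903
Total = 0.0693. Share from w = 0.0174/0.0693 = 0.251.

25.1%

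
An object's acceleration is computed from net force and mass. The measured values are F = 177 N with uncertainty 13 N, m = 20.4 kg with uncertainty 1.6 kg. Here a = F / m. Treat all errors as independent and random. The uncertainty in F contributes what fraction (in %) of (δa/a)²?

46.7%

(δa/a)² = (1·δF/F)² + (-1·δm/m)²
  F term: (1×0.0734)² = 0.00539
  m term: (-1×0.0784)² = 0.00615
Total = 0.0115. Share from F = 0.00539/0.0115 = 0.467.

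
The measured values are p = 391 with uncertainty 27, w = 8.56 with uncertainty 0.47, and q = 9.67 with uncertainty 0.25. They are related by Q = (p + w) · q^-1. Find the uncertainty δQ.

Let u = p + w = 400. δu = √(δp² + δw²) = √(729 + 0.221) = 27.0, so δu/u = 0.0676.
Q is then a monomial in u, q:
δQ/Q = √((δu/u)² + (-1·δq/q)²) = √(0.00457 + 0.000668) = 0.0724
Q = 41.3, so δQ = 0.0724 × 41.3 = 2.99.

2.99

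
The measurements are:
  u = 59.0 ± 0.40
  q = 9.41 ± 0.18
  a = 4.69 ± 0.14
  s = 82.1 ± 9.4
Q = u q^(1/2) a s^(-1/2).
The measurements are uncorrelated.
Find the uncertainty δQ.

Each factor contributes (exponent × relative error)² to (δQ/Q)²:
  (1·δu/u)² = (1×0.00678)² = 4.6e-05;  (½·δq/q)² = (0.5×0.0191)² = 9.15e-05;  (1·δa/a)² = (1×0.0299)² = 0.000891;  (−½·δs/s)² = (-0.5×0.114)² = 0.00328
δQ/Q = √(0.00431) = 0.0656
Q = 93.7, so δQ = 0.0656 × 93.7 = 6.15.

6.15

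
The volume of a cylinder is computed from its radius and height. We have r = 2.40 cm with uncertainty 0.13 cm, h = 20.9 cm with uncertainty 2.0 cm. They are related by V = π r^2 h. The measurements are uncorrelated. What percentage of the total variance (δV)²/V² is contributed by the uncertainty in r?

56.2%

(δV/V)² = (2·δr/r)² + (1·δh/h)²
  r term: (2×0.0542)² = 0.0117
  h term: (1×0.0957)² = 0.00916
Total = 0.0209. Share from r = 0.0117/0.0209 = 0.562.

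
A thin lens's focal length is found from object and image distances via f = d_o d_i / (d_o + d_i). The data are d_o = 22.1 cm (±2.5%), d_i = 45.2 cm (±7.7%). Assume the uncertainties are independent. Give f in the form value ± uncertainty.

14.8 ± 0.451 cm

∂f/∂d_o = (d_i/(d_o+d_i))² = 0.451;  ∂f/∂d_i = (d_o/(d_o+d_i))² = 0.108
δf = √((∂f/∂d_o · δd_o)² + (∂f/∂d_i · δd_i)²) = √(0.0621 + 0.141) = 0.451 cm
f = 14.8 cm.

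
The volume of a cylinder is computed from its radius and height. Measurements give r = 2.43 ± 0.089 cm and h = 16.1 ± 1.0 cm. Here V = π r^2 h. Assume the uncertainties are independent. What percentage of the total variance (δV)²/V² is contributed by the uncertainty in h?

(δV/V)² = (2·δr/r)² + (1·δh/h)²
  r term: (2×0.0366)² = 0.00537
  h term: (1×0.0621)² = 0.00386
Total = 0.00922. Share from h = 0.00386/0.00922 = 0.418.

41.8%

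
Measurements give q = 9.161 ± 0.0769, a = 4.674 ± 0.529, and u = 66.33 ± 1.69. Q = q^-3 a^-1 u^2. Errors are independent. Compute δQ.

Q is a product of powers, so relative uncertainties combine in quadrature:
  (-3·δq/q)² = (-3×0.00839)² = 0.000634;  (-1·δa/a)² = (-1×0.113)² = 0.0128;  (2·δu/u)² = (2×0.0255)² = 0.00260
δQ/Q = √(0.0160) = 0.127
Q = 1.224, so δQ = 0.127 × 1.224 = 0.155.

0.155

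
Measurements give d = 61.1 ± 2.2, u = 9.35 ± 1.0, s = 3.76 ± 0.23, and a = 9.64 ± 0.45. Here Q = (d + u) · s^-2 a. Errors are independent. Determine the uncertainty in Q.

Let w = d + u = 70.5. δw = √(δd² + δu²) = √(4.84 + 1.00) = 2.42, so δw/w = 0.0343.
Q is then a monomial in w, s, a:
δQ/Q = √((δw/w)² + (-2·δs/s)² + (1·δa/a)²) = √(0.00118 + 0.0150 + 0.00218) = 0.135
Q = 48.0, so δQ = 0.135 × 48.0 = 6.50.

6.50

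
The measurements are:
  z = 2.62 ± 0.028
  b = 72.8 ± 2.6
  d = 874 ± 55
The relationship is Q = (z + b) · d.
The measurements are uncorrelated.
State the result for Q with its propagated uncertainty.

Let u = z + b = 75.4. δu = √(δz² + δb²) = √(0.000784 + 6.76) = 2.60, so δu/u = 0.0345.
Q is then a monomial in u, d:
δQ/Q = √((δu/u)² + (1·δd/d)²) = √(0.00119 + 0.00396) = 0.0718
Q = 65900, so δQ = 0.0718 × 65900 = 4730.

65900 ± 4730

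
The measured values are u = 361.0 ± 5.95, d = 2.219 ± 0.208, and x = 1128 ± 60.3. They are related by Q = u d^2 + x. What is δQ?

340

Let p = u·d^2 = 1778. δp/p = √((1·δu/u)² + (2·δd/d)²) = √(0.000272 + 0.0351) = 0.188, so δp = 335.
Q = p + x: δQ = √(δp² + δx²) = √(1.12e+05 + 3640) = 340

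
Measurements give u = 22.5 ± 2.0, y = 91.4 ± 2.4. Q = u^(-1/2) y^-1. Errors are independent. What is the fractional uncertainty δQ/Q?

For a monomial Q ∝ u^(-1/2), y^-1, fractional errors add in quadrature:
  (−½·δu/u)² = (-0.5×0.0889)² = 0.00198;  (-1·δy/y)² = (-1×0.0263)² = 0.000689
δQ/Q = √(0.00266) = 0.0516

0.0516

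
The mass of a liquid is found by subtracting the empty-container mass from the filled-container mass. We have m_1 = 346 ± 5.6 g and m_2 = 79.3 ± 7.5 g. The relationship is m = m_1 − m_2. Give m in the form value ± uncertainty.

Each term contributes (cᵢ δxᵢ)² to (δm)²:
  (δm_1)² = 31.4;  (δm_2)² = 56.2
δm = √(87.6) = 9.36 g
m = 267 g.

267 ± 9.36 g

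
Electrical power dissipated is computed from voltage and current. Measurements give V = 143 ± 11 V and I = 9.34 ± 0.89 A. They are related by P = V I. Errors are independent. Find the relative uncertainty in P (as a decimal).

0.122

Products/powers → add relative errors in quadrature, weighted by exponent:
  (1·δV/V)² = (1×0.0769)² = 0.00592;  (1·δI/I)² = (1×0.0953)² = 0.00908
δP/P = √(0.0150) = 0.122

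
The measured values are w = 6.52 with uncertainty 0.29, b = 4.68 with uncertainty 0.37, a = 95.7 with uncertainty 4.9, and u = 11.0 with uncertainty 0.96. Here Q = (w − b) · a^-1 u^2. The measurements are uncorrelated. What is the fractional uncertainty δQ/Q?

Let h = w − b = 1.84. δh = √(δw² + δb²) = √(0.0841 + 0.137) = 0.470, so δh/h = 0.255.
Q is then a monomial in h, a, u:
δQ/Q = √((δh/h)² + (-1·δa/a)² + (2·δu/u)²) = √(0.0653 + 0.00262 + 0.0305) = 0.314

0.314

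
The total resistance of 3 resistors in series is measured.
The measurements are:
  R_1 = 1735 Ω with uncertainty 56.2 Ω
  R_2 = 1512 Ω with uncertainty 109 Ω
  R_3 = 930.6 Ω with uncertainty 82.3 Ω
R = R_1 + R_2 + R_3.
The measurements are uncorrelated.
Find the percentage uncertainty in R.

Sums and differences: (δR)² = Σ (cᵢ δxᵢ)².
  (δR_1)² = 3160;  (δR_2)² = 11900;  (δR_3)² = 6770
δR = √(21800) = 148 Ω
R = 4178 Ω, so δR/R = 148/4178 = 0.0354.

3.54%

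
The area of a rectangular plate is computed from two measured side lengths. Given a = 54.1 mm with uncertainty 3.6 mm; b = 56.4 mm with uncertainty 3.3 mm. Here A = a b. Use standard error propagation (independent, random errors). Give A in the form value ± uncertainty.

3050 ± 270 mm^2

A is a product of powers, so relative uncertainties combine in quadrature:
  (1·δa/a)² = (1×0.0665)² = 0.00443;  (1·δb/b)² = (1×0.0585)² = 0.00342
δA/A = √(0.00785) = 0.0886
A = 3050 mm^2, so δA = 0.0886 × 3050 = 270 mm^2.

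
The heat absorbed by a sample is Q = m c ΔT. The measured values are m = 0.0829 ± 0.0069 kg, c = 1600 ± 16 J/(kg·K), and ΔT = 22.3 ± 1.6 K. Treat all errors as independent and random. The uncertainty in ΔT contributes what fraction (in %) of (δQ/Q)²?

42.3%

(δQ/Q)² = (1·δm/m)² + (1·δc/c)² + (1·δΔT/ΔT)²
  m term: (1×0.0832)² = 0.00693
  c term: (1×0.0100)² = 0.000100
  ΔT term: (1×0.0717)² = 0.00515
Total = 0.0122. Share from ΔT = 0.00515/0.0122 = 0.423.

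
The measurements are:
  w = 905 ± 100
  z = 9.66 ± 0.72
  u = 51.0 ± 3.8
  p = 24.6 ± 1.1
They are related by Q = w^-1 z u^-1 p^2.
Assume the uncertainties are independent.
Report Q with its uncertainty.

Q is a product of powers, so relative uncertainties combine in quadrature:
  (-1·δw/w)² = (-1×0.110)² = 0.0122;  (1·δz/z)² = (1×0.0745)² = 0.00556;  (-1·δu/u)² = (-1×0.0745)² = 0.00555;  (2·δp/p)² = (2×0.0447)² = 0.00800
δQ/Q = √(0.0313) = 0.177
Q = 0.127, so δQ = 0.177 × 0.127 = 0.0224.

0.127 ± 0.0224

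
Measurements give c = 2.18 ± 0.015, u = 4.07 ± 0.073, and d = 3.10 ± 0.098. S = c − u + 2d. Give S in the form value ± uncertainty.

4.31 ± 0.210

S is a linear combination, so absolute uncertainties add in quadrature:
  (δc)² = 0.000225;  (δu)² = 0.00533;  (2·δd)² = 0.0384
δS = √(0.0440) = 0.210
S = 4.31.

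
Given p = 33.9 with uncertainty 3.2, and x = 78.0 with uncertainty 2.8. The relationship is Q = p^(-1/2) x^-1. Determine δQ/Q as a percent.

Q is a product of powers, so relative uncertainties combine in quadrature:
  (−½·δp/p)² = (-0.5×0.0944)² = 0.00223;  (-1·δx/x)² = (-1×0.0359)² = 0.00129
δQ/Q = √(0.00352) = 0.0593

5.93%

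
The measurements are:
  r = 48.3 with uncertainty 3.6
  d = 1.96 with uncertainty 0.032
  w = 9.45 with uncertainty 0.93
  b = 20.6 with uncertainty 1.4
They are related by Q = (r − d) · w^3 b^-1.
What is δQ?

Let u = r − d = 46.3. δu = √(δr² + δd²) = √(13.0 + 0.00102) = 3.60, so δu/u = 0.0777.
Q is then a monomial in u, w, b:
δQ/Q = √((δu/u)² + (3·δw/w)² + (-1·δb/b)²) = √(0.00604 + 0.0872 + 0.00462) = 0.313
Q = 1900, so δQ = 0.313 × 1900 = 594.

594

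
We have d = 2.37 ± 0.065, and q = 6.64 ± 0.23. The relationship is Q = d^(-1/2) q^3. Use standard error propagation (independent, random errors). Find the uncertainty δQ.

19.9

Each factor contributes (exponent × relative error)² to (δQ/Q)²:
  (−½·δd/d)² = (-0.5×0.0274)² = 0.000188;  (3·δq/q)² = (3×0.0346)² = 0.0108
δQ/Q = √(0.0110) = 0.105
Q = 190, so δQ = 0.105 × 190 = 19.9.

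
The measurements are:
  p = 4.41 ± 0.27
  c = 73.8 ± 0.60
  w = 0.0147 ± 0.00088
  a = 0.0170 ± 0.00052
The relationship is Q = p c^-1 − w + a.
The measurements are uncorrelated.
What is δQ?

0.00383

Let h = p·c^-1 = 0.0598. δh/h = √((1·δp/p)² + (-1·δc/c)²) = √(0.00375 + 6.61e-05) = 0.0618, so δh = 0.00369.
Q = h − w + a: δQ = √(δh² + δw² + δa²) = √(1.36e-05 + 7.74e-07 + 2.7e-07) = 0.00383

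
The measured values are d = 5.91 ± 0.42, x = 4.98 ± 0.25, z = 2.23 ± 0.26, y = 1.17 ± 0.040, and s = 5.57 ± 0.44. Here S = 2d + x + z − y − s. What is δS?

1.02

Each term contributes (cᵢ δxᵢ)² to (δS)²:
  (2·δd)² = 0.706;  (δx)² = 0.0625;  (δz)² = 0.0676;  (δy)² = 0.00160;  (δs)² = 0.194
δS = √(1.03) = 1.02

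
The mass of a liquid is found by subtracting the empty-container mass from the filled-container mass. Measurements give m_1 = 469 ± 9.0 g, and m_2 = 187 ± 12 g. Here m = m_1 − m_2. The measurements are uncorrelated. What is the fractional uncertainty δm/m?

Each term contributes (cᵢ δxᵢ)² to (δm)²:
  (δm_1)² = 81.0;  (δm_2)² = 144
δm = √(225) = 15.0 g
m = 282 g, so δm/m = 15.0/282 = 0.0532.

0.0532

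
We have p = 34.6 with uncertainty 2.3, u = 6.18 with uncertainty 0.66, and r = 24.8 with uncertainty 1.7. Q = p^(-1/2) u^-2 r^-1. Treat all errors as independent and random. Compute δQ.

4.07e-05

Q is a product of powers, so relative uncertainties combine in quadrature:
  (−½·δp/p)² = (-0.5×0.0665)² = 0.00110;  (-2·δu/u)² = (-2×0.107)² = 0.0456;  (-1·δr/r)² = (-1×0.0685)² = 0.00470
δQ/Q = √(0.0514) = 0.227
Q = 0.000179, so δQ = 0.227 × 0.000179 = 4.07e-05.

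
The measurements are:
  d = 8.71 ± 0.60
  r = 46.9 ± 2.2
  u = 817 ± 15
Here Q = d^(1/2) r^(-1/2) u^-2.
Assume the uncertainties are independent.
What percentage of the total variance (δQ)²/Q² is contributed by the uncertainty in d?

(δQ/Q)² = (½·δd/d)² + (−½·δr/r)² + (-2·δu/u)²
  d term: (0.5×0.0689)² = 0.00119
  r term: (-0.5×0.0469)² = 0.000550
  u term: (-2×0.0184)² = 0.00135
Total = 0.00308. Share from d = 0.00119/0.00308 = 0.385.

38.5%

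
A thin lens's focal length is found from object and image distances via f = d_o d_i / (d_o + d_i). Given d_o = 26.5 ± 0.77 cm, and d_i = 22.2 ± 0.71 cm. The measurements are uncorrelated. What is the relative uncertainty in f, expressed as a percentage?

2.19%

∂f/∂d_o = (d_i/(d_o+d_i))² = 0.208;  ∂f/∂d_i = (d_o/(d_o+d_i))² = 0.296
δf = √((∂f/∂d_o · δd_o)² + (∂f/∂d_i · δd_i)²) = √(0.0256 + 0.0442) = 0.264 cm
f = 12.1 cm, so δf/f = 0.264/12.1 = 0.0219.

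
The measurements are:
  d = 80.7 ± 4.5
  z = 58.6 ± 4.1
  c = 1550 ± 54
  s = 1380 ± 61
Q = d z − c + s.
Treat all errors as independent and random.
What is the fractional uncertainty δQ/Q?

0.0945

Let p = d·z = 4730. δp/p = √((1·δd/d)² + (1·δz/z)²) = √(0.00311 + 0.00490) = 0.0895, so δp = 423.
Q = p − c + s: δQ = √(δp² + δc² + δs²) = √(1.79e+05 + 2920 + 3720) = 431
Q = 4560, so δQ/Q = 431/4560 = 0.0945.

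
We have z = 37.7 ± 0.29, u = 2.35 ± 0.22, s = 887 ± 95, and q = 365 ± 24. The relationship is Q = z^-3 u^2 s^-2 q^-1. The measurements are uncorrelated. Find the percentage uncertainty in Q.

29.3%

Products/powers → add relative errors in quadrature, weighted by exponent:
  (-3·δz/z)² = (-3×0.00769)² = 0.000533;  (2·δu/u)² = (2×0.0936)² = 0.0351;  (-2·δs/s)² = (-2×0.107)² = 0.0459;  (-1·δq/q)² = (-1×0.0658)² = 0.00432
δQ/Q = √(0.0858) = 0.293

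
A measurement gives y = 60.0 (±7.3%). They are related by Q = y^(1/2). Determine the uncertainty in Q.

Q ∝ y^(1/2), so δQ/Q = |½| · δy/y = 0.5 × 0.0730 = 0.0365.
Q = 7.75, so δQ = 0.0365 × 7.75 = 0.283.

0.283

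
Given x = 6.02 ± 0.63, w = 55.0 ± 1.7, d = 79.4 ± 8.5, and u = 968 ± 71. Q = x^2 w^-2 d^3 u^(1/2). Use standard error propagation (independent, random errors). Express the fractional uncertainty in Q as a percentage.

Each factor contributes (exponent × relative error)² to (δQ/Q)²:
  (2·δx/x)² = (2×0.105)² = 0.0438;  (-2·δw/w)² = (-2×0.0309)² = 0.00382;  (3·δd/d)² = (3×0.107)² = 0.103;  (½·δu/u)² = (0.5×0.0733)² = 0.00134
δQ/Q = √(0.152) = 0.390

39.0%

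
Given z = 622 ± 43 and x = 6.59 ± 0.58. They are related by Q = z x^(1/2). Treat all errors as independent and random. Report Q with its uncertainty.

Each factor contributes (exponent × relative error)² to (δQ/Q)²:
  (1·δz/z)² = (1×0.0691)² = 0.00478;  (½·δx/x)² = (0.5×0.0880)² = 0.00194
δQ/Q = √(0.00672) = 0.0819
Q = 1600, so δQ = 0.0819 × 1600 = 131.

1600 ± 131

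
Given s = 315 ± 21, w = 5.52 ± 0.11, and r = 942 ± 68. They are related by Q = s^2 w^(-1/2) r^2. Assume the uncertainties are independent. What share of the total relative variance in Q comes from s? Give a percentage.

45.9%

(δQ/Q)² = (2·δs/s)² + (−½·δw/w)² + (2·δr/r)²
  s term: (2×0.0667)² = 0.0178
  w term: (-0.5×0.0199)² = 9.93e-05
  r term: (2×0.0722)² = 0.0208
Total = 0.0387. Share from s = 0.0178/0.0387 = 0.459.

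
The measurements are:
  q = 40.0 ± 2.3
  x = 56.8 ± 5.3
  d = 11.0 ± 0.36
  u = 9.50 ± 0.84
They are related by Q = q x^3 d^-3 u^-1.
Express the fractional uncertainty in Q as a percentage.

31.5%

Since Q is a product/quotient, work with relative uncertainties:
  (1·δq/q)² = (1×0.0575)² = 0.00331;  (3·δx/x)² = (3×0.0933)² = 0.0784;  (-3·δd/d)² = (-3×0.0327)² = 0.00964;  (-1·δu/u)² = (-1×0.0884)² = 0.00782
δQ/Q = √(0.0991) = 0.315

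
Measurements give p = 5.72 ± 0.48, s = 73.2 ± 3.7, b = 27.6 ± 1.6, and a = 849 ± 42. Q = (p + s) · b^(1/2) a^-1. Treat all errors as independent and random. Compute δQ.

Let u = p + s = 78.9. δu = √(δp² + δs²) = √(0.230 + 13.7) = 3.73, so δu/u = 0.0473.
Q is then a monomial in u, b, a:
δQ/Q = √((δu/u)² + (½·δb/b)² + (-1·δa/a)²) = √(0.00224 + 0.000840 + 0.00245) = 0.0743
Q = 0.488, so δQ = 0.0743 × 0.488 = 0.0363.

0.0363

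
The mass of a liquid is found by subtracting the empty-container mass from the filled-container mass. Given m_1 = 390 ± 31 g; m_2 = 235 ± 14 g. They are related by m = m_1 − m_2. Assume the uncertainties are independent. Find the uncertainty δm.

m is a linear combination, so absolute uncertainties add in quadrature:
  (δm_1)² = 961;  (δm_2)² = 196
δm = √(1160) = 34.0 g

34.0 g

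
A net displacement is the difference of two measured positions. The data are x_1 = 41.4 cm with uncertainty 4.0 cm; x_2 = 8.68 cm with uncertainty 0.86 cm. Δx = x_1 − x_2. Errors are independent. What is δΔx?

Δx is a linear combination, so absolute uncertainties add in quadrature:
  (δx_1)² = 16.0;  (δx_2)² = 0.740
δΔx = √(16.7) = 4.09 cm

4.09 cm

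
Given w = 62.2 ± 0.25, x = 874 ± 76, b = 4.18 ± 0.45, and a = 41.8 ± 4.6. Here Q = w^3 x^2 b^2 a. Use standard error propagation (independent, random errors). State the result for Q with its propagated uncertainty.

Since Q is a product/quotient, work with relative uncertainties:
  (3·δw/w)² = (3×0.00402)² = 0.000145;  (2·δx/x)² = (2×0.0870)² = 0.0302;  (2·δb/b)² = (2×0.108)² = 0.0464;  (1·δa/a)² = (1×0.110)² = 0.0121
δQ/Q = √(0.0889) = 0.298
Q = 1.34e+14, so δQ = 0.298 × 1.34e+14 = 4e+13.

(1.34 ± 0.400) × 10^14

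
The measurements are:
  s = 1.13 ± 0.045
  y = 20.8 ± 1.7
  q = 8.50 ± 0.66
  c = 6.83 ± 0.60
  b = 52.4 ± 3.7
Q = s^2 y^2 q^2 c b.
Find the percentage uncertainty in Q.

26.4%

Since Q is a product/quotient, work with relative uncertainties:
  (2·δs/s)² = (2×0.0398)² = 0.00634;  (2·δy/y)² = (2×0.0817)² = 0.0267;  (2·δq/q)² = (2×0.0776)² = 0.0241;  (1·δc/c)² = (1×0.0878)² = 0.00772;  (1·δb/b)² = (1×0.0706)² = 0.00499
δQ/Q = √(0.0699) = 0.264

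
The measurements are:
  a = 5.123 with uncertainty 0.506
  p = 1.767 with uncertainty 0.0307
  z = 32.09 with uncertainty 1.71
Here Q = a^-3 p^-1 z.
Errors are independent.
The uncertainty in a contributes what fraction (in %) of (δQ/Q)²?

(δQ/Q)² = (-3·δa/a)² + (-1·δp/p)² + (1·δz/z)²
  a term: (-3×0.0988)² = 0.0878
  p term: (-1×0.0174)² = 0.000302
  z term: (1×0.0533)² = 0.00284
Total = 0.0909. Share from a = 0.0878/0.0909 = 0.965.

96.5%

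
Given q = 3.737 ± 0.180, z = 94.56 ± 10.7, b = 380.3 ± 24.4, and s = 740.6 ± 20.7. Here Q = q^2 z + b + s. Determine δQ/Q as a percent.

Let p = q^2·z = 1321. δp/p = √((2·δq/q)² + (1·δz/z)²) = √(0.00928 + 0.0128) = 0.149, so δp = 196.
Q = p + b + s: δQ = √(δp² + δb² + δs²) = √(38500 + 595 + 428) = 199
Q = 2441, so δQ/Q = 199/2441 = 0.0814.

8.14%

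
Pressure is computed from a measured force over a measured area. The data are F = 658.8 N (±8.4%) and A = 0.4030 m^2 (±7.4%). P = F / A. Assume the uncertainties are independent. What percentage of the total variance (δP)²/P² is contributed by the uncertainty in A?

(δP/P)² = (1·δF/F)² + (-1·δA/A)²
  F term: (1×0.0840)² = 0.00706
  A term: (-1×0.0740)² = 0.00548
Total = 0.0125. Share from A = 0.00548/0.0125 = 0.437.

43.7%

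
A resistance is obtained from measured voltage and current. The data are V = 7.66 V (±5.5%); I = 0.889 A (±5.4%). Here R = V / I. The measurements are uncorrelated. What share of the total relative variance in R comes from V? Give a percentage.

(δR/R)² = (1·δV/V)² + (-1·δI/I)²
  V term: (1×0.0550)² = 0.00302
  I term: (-1×0.0540)² = 0.00292
Total = 0.00594. Share from V = 0.00302/0.00594 = 0.509.

50.9%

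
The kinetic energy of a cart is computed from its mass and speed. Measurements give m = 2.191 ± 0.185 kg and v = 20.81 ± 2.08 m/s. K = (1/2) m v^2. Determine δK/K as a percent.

Products/powers → add relative errors in quadrature, weighted by exponent:
  (1·δm/m)² = (1×0.0844)² = 0.00713;  (2·δv/v)² = (2×0.1000)² = 0.0400
δK/K = √(0.0471) = 0.217

21.7%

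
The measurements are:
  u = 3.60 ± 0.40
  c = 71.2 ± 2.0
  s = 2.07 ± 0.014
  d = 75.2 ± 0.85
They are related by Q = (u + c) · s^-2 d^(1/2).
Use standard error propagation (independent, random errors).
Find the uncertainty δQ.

Let w = u + c = 74.8. δw = √(δu² + δc²) = √(0.160 + 4.00) = 2.04, so δw/w = 0.0273.
Q is then a monomial in w, s, d:
δQ/Q = √((δw/w)² + (-2·δs/s)² + (½·δd/d)²) = √(0.000744 + 0.000183 + 3.19e-05) = 0.0310
Q = 151, so δQ = 0.0310 × 151 = 4.69.

4.69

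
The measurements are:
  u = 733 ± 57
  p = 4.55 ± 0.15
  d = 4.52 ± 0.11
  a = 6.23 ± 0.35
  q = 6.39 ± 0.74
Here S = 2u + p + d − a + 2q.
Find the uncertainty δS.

Each term contributes (cᵢ δxᵢ)² to (δS)²:
  (2·δu)² = 13000;  (δp)² = 0.0225;  (δd)² = 0.0121;  (δa)² = 0.122;  (2·δq)² = 2.19
δS = √(13000) = 114

114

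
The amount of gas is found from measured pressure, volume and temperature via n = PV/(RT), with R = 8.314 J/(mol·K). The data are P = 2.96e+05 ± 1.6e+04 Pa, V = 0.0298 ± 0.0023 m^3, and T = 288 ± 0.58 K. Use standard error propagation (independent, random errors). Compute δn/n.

Since n is a product/quotient, work with relative uncertainties:
  (1·δP/P)² = (1×0.0541)² = 0.00292;  (1·δV/V)² = (1×0.0772)² = 0.00596;  (-1·δT/T)² = (-1×0.00201)² = 4.06e-06
δn/n = √(0.00888) = 0.0942

0.0942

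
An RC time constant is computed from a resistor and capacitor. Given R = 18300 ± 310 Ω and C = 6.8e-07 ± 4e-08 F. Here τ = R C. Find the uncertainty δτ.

Products/powers → add relative errors in quadrature, weighted by exponent:
  (1·δR/R)² = (1×0.0169)² = 0.000287;  (1·δC/C)² = (1×0.0588)² = 0.00346
δτ/τ = √(0.00375) = 0.0612
τ = 0.0124 s, so δτ = 0.0612 × 0.0124 = 0.000762 s.

0.000762 s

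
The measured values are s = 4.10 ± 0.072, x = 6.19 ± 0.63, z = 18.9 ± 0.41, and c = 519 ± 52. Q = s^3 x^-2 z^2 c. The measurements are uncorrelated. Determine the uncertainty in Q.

For a monomial Q ∝ s^3, x^-2, z^2, c, fractional errors add in quadrature:
  (3·δs/s)² = (3×0.0176)² = 0.00278;  (-2·δx/x)² = (-2×0.102)² = 0.0414;  (2·δz/z)² = (2×0.0217)² = 0.00188;  (1·δc/c)² = (1×0.100)² = 0.0100
δQ/Q = √(0.0561) = 0.237
Q = 3.33e+05, so δQ = 0.237 × 3.33e+05 = 79000.

79000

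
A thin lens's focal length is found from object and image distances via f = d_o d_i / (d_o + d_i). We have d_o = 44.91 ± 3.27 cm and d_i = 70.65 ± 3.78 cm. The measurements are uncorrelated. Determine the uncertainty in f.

1.35 cm

∂f/∂d_o = (d_i/(d_o+d_i))² = 0.374;  ∂f/∂d_i = (d_o/(d_o+d_i))² = 0.151
δf = √((∂f/∂d_o · δd_o)² + (∂f/∂d_i · δd_i)²) = √(1.49 + 0.326) = 1.35 cm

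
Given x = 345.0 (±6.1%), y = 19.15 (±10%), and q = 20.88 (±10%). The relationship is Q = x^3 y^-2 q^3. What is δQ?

Each factor contributes (exponent × relative error)² to (δQ/Q)²:
  (3·δx/x)² = (3×0.0610)² = 0.0335;  (-2·δy/y)² = (-2×0.100)² = 0.0400;  (3·δq/q)² = (3×0.100)² = 0.0900
δQ/Q = √(0.163) = 0.404
Q = 1.019e+09, so δQ = 0.404 × 1.019e+09 = 4.12e+08.

4.12e+08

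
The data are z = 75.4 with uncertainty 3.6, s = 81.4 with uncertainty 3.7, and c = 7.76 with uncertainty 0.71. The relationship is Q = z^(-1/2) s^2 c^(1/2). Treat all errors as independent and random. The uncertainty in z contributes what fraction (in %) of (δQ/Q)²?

(δQ/Q)² = (−½·δz/z)² + (2·δs/s)² + (½·δc/c)²
  z term: (-0.5×0.0477)² = 0.000570
  s term: (2×0.0455)² = 0.00826
  c term: (0.5×0.0915)² = 0.00209
Total = 0.0109. Share from z = 0.000570/0.0109 = 0.0522.

5.22%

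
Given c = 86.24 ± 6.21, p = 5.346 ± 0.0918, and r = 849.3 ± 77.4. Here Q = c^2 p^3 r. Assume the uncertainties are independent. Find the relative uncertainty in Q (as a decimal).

0.178

Products/powers → add relative errors in quadrature, weighted by exponent:
  (2·δc/c)² = (2×0.0720)² = 0.0207;  (3·δp/p)² = (3×0.0172)² = 0.00265;  (1·δr/r)² = (1×0.0911)² = 0.00831
δQ/Q = √(0.0317) = 0.178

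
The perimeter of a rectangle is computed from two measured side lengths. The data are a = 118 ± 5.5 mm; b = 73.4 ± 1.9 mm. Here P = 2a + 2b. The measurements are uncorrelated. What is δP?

Each term contributes (cᵢ δxᵢ)² to (δP)²:
  (2·δa)² = 121;  (2·δb)² = 14.4
δP = √(135) = 11.6 mm

11.6 mm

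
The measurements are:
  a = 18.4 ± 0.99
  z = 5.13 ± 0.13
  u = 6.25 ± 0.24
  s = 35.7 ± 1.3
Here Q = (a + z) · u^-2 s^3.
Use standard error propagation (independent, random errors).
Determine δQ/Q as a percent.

14.0%

Let w = a + z = 23.5. δw = √(δa² + δz²) = √(0.980 + 0.0169) = 0.998, so δw/w = 0.0424.
Q is then a monomial in w, u, s:
δQ/Q = √((δw/w)² + (-2·δu/u)² + (3·δs/s)²) = √(0.00180 + 0.00590 + 0.0119) = 0.140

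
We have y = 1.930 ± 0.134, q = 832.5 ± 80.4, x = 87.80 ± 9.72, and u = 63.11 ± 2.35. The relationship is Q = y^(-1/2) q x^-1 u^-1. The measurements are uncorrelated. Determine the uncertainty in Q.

0.0168

For a monomial Q ∝ y^(-1/2), q, x^-1, u^-1, fractional errors add in quadrature:
  (−½·δy/y)² = (-0.5×0.0694)² = 0.00121;  (1·δq/q)² = (1×0.0966)² = 0.00933;  (-1·δx/x)² = (-1×0.111)² = 0.0123;  (-1·δu/u)² = (-1×0.0372)² = 0.00139
δQ/Q = √(0.0242) = 0.155
Q = 0.1081, so δQ = 0.155 × 0.1081 = 0.0168.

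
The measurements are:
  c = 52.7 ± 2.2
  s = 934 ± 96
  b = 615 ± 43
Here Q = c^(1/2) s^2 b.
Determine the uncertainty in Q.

8.5e+08

Q is a product of powers, so relative uncertainties combine in quadrature:
  (½·δc/c)² = (0.5×0.0417)² = 0.000436;  (2·δs/s)² = (2×0.103)² = 0.0423;  (1·δb/b)² = (1×0.0699)² = 0.00489
δQ/Q = √(0.0476) = 0.218
Q = 3.89e+09, so δQ = 0.218 × 3.89e+09 = 8.5e+08.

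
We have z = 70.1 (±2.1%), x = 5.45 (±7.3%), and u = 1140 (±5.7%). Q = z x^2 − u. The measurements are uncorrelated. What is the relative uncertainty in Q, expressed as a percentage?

Let p = z·x^2 = 2080. δp/p = √((1·δz/z)² + (2·δx/x)²) = √(0.000441 + 0.0213) = 0.148, so δp = 307.
Q = p − u: δQ = √(δp² + δu²) = √(94300 + 4220) = 314
Q = 942, so δQ/Q = 314/942 = 0.333.

33.3%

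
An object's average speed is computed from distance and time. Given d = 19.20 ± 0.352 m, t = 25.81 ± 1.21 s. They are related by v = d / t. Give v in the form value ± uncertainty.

Since v is a product/quotient, work with relative uncertainties:
  (1·δd/d)² = (1×0.0183)² = 0.000336;  (-1·δt/t)² = (-1×0.0469)² = 0.00220
δv/v = √(0.00253) = 0.0503
v = 0.7439 m/s, so δv = 0.0503 × 0.7439 = 0.0374 m/s.

0.7439 ± 0.0374 m/s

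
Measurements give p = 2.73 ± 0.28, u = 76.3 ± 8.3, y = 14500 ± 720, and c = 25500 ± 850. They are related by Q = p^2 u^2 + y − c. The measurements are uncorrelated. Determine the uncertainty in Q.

Let w = p^2·u^2 = 43400. δw/w = √((2·δp/p)² + (2·δu/u)²) = √(0.0421 + 0.0473) = 0.299, so δw = 13000.
Q = w + y − c: δQ = √(δw² + δy² + δc²) = √(1.68e+08 + 5.18e+05 + 7.22e+05) = 13000

13000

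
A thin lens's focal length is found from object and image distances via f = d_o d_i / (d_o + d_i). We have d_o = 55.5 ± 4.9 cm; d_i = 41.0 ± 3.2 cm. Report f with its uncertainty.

∂f/∂d_o = (d_i/(d_o+d_i))² = 0.181;  ∂f/∂d_i = (d_o/(d_o+d_i))² = 0.331
δf = √((∂f/∂d_o · δd_o)² + (∂f/∂d_i · δd_i)²) = √(0.782 + 1.12) = 1.38 cm
f = 23.6 cm.

23.6 ± 1.38 cm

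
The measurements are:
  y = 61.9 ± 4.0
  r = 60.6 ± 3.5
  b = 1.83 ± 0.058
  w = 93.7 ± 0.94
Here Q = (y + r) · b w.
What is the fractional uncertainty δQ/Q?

Let u = y + r = 122. δu = √(δy² + δr²) = √(16.0 + 12.2) = 5.32, so δu/u = 0.0434.
Q is then a monomial in u, b, w:
δQ/Q = √((δu/u)² + (1·δb/b)² + (1·δw/w)²) = √(0.00188 + 0.00100 + 0.000101) = 0.0547

0.0547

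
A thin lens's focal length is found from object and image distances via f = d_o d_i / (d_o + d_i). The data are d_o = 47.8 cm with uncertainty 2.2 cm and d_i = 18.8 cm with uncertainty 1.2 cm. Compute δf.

∂f/∂d_o = (d_i/(d_o+d_i))² = 0.0797;  ∂f/∂d_i = (d_o/(d_o+d_i))² = 0.515
δf = √((∂f/∂d_o · δd_o)² + (∂f/∂d_i · δd_i)²) = √(0.0307 + 0.382) = 0.643 cm

0.643 cm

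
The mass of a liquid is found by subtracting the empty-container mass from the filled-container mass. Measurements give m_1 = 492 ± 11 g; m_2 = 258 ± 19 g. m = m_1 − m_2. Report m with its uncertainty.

Each term contributes (cᵢ δxᵢ)² to (δm)²:
  (δm_1)² = 121;  (δm_2)² = 361
δm = √(482) = 22.0 g
m = 234 g.

234 ± 22.0 g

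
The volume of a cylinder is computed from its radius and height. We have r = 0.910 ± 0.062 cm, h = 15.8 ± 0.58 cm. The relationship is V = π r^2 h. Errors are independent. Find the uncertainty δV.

Products/powers → add relative errors in quadrature, weighted by exponent:
  (2·δr/r)² = (2×0.0681)² = 0.0186;  (1·δh/h)² = (1×0.0367)² = 0.00135
δV/V = √(0.0199) = 0.141
V = 41.1 cm^3, so δV = 0.141 × 41.1 = 5.80 cm^3.

5.80 cm^3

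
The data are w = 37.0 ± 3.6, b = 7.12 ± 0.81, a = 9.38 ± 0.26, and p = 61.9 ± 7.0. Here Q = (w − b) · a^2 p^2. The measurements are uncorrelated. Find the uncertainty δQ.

2.66e+06

Let u = w − b = 29.9. δu = √(δw² + δb²) = √(13.0 + 0.656) = 3.69, so δu/u = 0.123.
Q is then a monomial in u, a, p:
δQ/Q = √((δu/u)² + (2·δa/a)² + (2·δp/p)²) = √(0.0153 + 0.00307 + 0.0512) = 0.264
Q = 1.01e+07, so δQ = 0.264 × 1.01e+07 = 2.66e+06.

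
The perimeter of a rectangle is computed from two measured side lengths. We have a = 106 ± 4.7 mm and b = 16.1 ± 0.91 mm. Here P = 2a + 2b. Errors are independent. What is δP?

9.57 mm

Each term contributes (cᵢ δxᵢ)² to (δP)²:
  (2·δa)² = 88.4;  (2·δb)² = 3.31
δP = √(91.7) = 9.57 mm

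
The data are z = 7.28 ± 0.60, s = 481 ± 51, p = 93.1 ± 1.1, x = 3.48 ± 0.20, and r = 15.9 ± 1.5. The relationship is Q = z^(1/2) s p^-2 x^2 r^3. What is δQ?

2380

Q is a product of powers, so relative uncertainties combine in quadrature:
  (½·δz/z)² = (0.5×0.0824)² = 0.00170;  (1·δs/s)² = (1×0.106)² = 0.0112;  (-2·δp/p)² = (-2×0.0118)² = 0.000558;  (2·δx/x)² = (2×0.0575)² = 0.0132;  (3·δr/r)² = (3×0.0943)² = 0.0801
δQ/Q = √(0.107) = 0.327
Q = 7290, so δQ = 0.327 × 7290 = 2380.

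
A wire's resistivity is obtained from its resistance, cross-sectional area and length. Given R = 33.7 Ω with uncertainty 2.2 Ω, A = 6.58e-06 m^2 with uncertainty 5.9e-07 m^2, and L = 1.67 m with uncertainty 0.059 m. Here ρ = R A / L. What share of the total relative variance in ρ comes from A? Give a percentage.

(δρ/ρ)² = (1·δR/R)² + (1·δA/A)² + (-1·δL/L)²
  R term: (1×0.0653)² = 0.00426
  A term: (1×0.0897)² = 0.00804
  L term: (-1×0.0353)² = 0.00125
Total = 0.0135. Share from A = 0.00804/0.0135 = 0.593.

59.3%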